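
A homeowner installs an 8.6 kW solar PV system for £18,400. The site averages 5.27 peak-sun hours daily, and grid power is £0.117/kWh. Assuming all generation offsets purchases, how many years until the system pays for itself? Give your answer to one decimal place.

Daily generation = 8.6 kW × 5.27 h = 45.32 kWh
Annual generation = 45.32 × 365 = 16543 kWh
Annual savings = 16543 × £0.117 = £1,935.48
Payback = £18,400 / £1,935.48 = 9.51 years

9.5 years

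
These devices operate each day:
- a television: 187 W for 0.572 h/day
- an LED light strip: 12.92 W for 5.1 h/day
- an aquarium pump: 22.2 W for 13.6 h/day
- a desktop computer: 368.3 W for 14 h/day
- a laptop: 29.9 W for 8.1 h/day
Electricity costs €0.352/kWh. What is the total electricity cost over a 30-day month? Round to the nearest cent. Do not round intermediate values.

€62.02

television: 187 W × 0.572 h × 30 d = 3,209 Wh = 3.209 kWh
LED light strip: 12.92 W × 5.1 h × 30 d = 1,977 Wh = 1.977 kWh
aquarium pump: 22.2 W × 13.6 h × 30 d = 9,058 Wh = 9.058 kWh
desktop computer: 368.3 W × 14 h × 30 d = 154,686 Wh = 154.7 kWh
laptop: 29.9 W × 8.1 h × 30 d = 7,266 Wh = 7.266 kWh
Total energy = 3.209 + 1.977 + 9.058 + 154.7 + 7.266 = 176.2 kWh
Cost = 176.2 kWh × €0.352 = €62.02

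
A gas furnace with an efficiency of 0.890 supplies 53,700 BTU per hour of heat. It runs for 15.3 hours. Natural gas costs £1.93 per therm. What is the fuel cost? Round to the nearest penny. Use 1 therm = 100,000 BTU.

£17.82

Heat delivered = 53,700 BTU/h × 15.3 h = 821,610 BTU
Gas input = 821,610 / 0.890 = 923,157 BTU
= 923,157 / 100,000 = 9.232 therm
Cost = 9.232 × £1.93/therm = £17.82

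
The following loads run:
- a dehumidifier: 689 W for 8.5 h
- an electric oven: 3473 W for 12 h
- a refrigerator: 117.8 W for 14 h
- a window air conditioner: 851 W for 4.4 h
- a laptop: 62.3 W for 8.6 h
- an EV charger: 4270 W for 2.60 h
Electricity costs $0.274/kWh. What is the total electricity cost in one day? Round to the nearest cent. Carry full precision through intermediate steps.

$17.69

dehumidifier: 689 W × 8.5 h = 5,856 Wh = 5.856 kWh
electric oven: 3473 W × 12 h = 41,676 Wh = 41.68 kWh
refrigerator: 117.8 W × 14 h = 1,649 Wh = 1.649 kWh
window air conditioner: 851 W × 4.4 h = 3,744 Wh = 3.744 kWh
laptop: 62.3 W × 8.6 h = 536 Wh = 0.5358 kWh
EV charger: 4270 W × 2.60 h = 11,102 Wh = 11.1 kWh
Total energy = 5.856 + 41.68 + 1.649 + 3.744 + 0.5358 + 11.1 = 64.56 kWh
Cost = 64.56 kWh × $0.274 = $17.69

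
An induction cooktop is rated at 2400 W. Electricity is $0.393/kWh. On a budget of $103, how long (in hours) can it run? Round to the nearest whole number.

Energy budget = $103 / $0.393 per kWh = 262.1 kWh = 262,087 Wh
Runtime = 262,087 Wh / 2400 W = 109.2 h

109 h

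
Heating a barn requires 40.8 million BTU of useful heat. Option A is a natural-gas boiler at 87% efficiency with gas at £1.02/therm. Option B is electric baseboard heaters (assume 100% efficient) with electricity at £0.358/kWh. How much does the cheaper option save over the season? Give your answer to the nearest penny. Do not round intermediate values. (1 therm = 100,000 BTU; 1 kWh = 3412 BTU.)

£3802.55

Heat load = 40.8 × 10⁶ BTU = 40,800,000 BTU
Gas: input = 40,800,000 / 0.87 = 46,896,552 BTU = 469 therm → 469 × £1.02 = £478.34
Electric: 40,800,000 BTU / 3412 = 11,960 kWh → × £0.358 = £4,280.89
Difference = |£478.34 − £4,280.89| = £3,802.55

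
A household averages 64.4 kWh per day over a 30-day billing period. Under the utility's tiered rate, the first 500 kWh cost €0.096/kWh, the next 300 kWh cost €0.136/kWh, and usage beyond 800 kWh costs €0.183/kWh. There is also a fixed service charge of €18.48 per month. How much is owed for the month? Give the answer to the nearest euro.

Usage = 64.4 kWh/day × 30 days = 1932 kWh
First 500 kWh × €0.096 = €48.00
Next 300 kWh × €0.136 = €40.80
Remaining 1132 kWh × €0.183 = €207.16
Energy charge = €295.96; + service €18.48 = €314.44 ≈ €314

€314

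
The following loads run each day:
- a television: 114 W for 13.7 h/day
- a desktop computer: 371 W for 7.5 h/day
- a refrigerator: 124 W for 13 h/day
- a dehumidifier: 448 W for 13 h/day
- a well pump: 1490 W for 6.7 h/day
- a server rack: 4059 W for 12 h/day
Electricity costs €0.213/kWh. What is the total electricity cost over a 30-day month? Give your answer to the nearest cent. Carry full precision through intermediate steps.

€450.31

television: 114 W × 13.7 h × 30 d = 46,854 Wh = 46.85 kWh
desktop computer: 371 W × 7.5 h × 30 d = 83,475 Wh = 83.47 kWh
refrigerator: 124 W × 13 h × 30 d = 48,360 Wh = 48.36 kWh
dehumidifier: 448 W × 13 h × 30 d = 174,720 Wh = 174.7 kWh
well pump: 1490 W × 6.7 h × 30 d = 299,490 Wh = 299.5 kWh
server rack: 4059 W × 12 h × 30 d = 1,461,240 Wh = 1,461 kWh
Total energy = 46.85 + 83.47 + 48.36 + 174.7 + 299.5 + 1,461 = 2,114 kWh
Cost = 2,114 kWh × €0.213 = €450.31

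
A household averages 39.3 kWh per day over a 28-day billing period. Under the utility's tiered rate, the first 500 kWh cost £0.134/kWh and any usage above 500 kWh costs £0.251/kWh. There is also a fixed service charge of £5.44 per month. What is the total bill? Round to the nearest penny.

£223.14

Usage = 39.3 kWh/day × 28 days = 1100.4 kWh
First 500 kWh × £0.134 = £67.00
Remaining 600.4 kWh × £0.251 = £150.70
Energy charge = £217.70; + service £5.44 = £223.14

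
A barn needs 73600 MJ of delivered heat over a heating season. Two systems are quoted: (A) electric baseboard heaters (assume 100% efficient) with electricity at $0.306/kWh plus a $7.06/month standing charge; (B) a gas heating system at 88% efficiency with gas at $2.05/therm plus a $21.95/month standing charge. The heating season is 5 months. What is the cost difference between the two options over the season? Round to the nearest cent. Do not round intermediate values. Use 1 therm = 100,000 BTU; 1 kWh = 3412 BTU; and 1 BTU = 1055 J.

Heat load = 73600 MJ = 73,600,000,000 J / 1055 = 69,763,033 BTU
Gas: input = 69,763,033 / 0.88 = 79,276,174 BTU = 792.8 therm → 792.8 × $2.05 = $1,625.16; + 5 × $21.95 standing = $1,734.91
Electric: 69,763,033 BTU / 3412 = 20,450 kWh → × $0.306 = $6,256.59; + 5 × $7.06 standing = $6,291.89
Difference = |$1,734.91 − $6,291.89| = $4,556.98

$4556.98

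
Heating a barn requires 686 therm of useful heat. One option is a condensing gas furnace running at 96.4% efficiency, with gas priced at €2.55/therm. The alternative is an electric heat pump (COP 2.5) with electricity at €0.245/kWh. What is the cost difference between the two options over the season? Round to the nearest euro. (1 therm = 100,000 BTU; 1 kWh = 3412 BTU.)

€156

Heat load = 686 therm × 100,000 = 68,600,000 BTU
Gas: input = 68,600,000 / 0.964 = 71,161,826 BTU = 711.6 therm → 711.6 × €2.55 = €1,814.63
Heat pump: 68,600,000 BTU / 3412 = 20,110 kWh heat; / 2.5 = 8,042 kWh in → × €0.245 = €1,970.34
Difference = |€1,814.63 − €1,970.34| = €155.71 ≈ €156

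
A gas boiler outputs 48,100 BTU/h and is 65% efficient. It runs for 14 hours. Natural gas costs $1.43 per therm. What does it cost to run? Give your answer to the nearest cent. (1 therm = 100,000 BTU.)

Heat delivered = 48,100 BTU/h × 14 h = 673,400 BTU
Gas input = 673,400 / 0.65 = 1,036,000 BTU
= 1,036,000 / 100,000 = 10.36 therm
Cost = 10.36 × $1.43/therm = $14.81

$14.81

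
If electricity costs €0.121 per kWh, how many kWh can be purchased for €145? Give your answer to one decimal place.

€145 / €0.121 per kWh = 1,198 kWh

1198.3 kWh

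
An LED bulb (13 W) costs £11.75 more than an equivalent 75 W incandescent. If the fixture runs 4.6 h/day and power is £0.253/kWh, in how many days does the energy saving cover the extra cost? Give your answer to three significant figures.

163 days

Power saved = 75 − 13 = 62 W
Daily energy saved = 62 W × 4.6 h = 285.2 Wh = 0.2852 kWh
Daily savings = 0.2852 × £0.253 = £0.0722
Payback = £11.75 / £0.0722 per day = 162.8 days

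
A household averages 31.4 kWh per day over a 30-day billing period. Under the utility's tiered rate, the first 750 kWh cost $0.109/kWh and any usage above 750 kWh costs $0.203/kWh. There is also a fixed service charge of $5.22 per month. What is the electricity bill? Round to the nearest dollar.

Usage = 31.4 kWh/day × 30 days = 942 kWh
First 750 kWh × $0.109 = $81.75
Remaining 192 kWh × $0.203 = $38.98
Energy charge = $120.73; + service $5.22 = $125.95 ≈ $126

$126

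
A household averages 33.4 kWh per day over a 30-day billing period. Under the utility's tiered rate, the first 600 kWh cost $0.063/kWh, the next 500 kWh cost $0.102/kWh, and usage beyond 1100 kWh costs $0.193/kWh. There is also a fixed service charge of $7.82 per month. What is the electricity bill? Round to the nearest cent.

$86.62

Usage = 33.4 kWh/day × 30 days = 1002 kWh
First 600 kWh × $0.063 = $37.80
Next 402 kWh × $0.102 = $41.00
Remaining tier: 0 kWh (not reached)
Energy charge = $78.80; + service $7.82 = $86.62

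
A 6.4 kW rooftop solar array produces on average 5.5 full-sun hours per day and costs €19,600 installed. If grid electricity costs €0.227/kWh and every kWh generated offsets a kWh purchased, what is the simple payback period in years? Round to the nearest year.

7 years

Daily generation = 6.4 kW × 5.5 h = 35.2 kWh
Annual generation = 35.2 × 365 = 12848 kWh
Annual savings = 12848 × €0.227 = €2,916.50
Payback = €19,600 / €2,916.50 = 6.72 years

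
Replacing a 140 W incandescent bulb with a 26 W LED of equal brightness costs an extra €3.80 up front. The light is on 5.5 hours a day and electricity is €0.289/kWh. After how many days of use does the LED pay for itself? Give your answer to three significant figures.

21 days

Power saved = 140 − 26 = 114 W
Daily energy saved = 114 W × 5.5 h = 627 Wh = 0.627 kWh
Daily savings = 0.627 × €0.289 = €0.1812
Payback = €3.80 / €0.1812 per day = 20.97 days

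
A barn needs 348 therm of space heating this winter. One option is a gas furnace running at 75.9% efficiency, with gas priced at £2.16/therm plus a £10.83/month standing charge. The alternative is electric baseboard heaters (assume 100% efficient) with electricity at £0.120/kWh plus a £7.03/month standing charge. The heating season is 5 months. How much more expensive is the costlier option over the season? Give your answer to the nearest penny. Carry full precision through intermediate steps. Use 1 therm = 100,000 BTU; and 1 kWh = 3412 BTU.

Heat load = 348 therm × 100,000 = 34,800,000 BTU
Gas: input = 34,800,000 / 0.759 = 45,849,802 BTU = 458.5 therm → 458.5 × £2.16 = £990.36; + 5 × £10.83 standing = £1,044.51
Electric: 34,800,000 BTU / 3412 = 10,200 kWh → × £0.120 = £1,223.92; + 5 × £7.03 standing = £1,259.07
Difference = |£1,044.51 − £1,259.07| = £214.56

£214.56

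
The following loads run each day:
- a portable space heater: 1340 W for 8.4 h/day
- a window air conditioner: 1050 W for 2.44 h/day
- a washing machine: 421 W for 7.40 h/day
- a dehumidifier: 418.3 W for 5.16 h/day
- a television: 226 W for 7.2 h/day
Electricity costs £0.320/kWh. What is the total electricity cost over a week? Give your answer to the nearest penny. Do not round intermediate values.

portable space heater: 1340 W × 8.4 h × 7 d = 78,792 Wh = 78.79 kWh
window air conditioner: 1050 W × 2.44 h × 7 d = 17,934 Wh = 17.93 kWh
washing machine: 421 W × 7.40 h × 7 d = 21,808 Wh = 21.81 kWh
dehumidifier: 418.3 W × 5.16 h × 7 d = 15,109 Wh = 15.11 kWh
television: 226 W × 7.2 h × 7 d = 11,390 Wh = 11.39 kWh
Total energy = 78.79 + 17.93 + 21.81 + 15.11 + 11.39 = 145 kWh
Cost = 145 kWh × £0.320 = £46.41

£46.41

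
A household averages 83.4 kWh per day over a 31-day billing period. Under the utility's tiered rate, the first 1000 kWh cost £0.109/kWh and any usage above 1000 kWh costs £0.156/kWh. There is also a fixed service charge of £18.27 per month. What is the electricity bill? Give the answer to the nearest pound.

£375

Usage = 83.4 kWh/day × 31 days = 2585.4 kWh
First 1000 kWh × £0.109 = £109.00
Remaining 1585.4 kWh × £0.156 = £247.32
Energy charge = £356.32; + service £18.27 = £374.59 ≈ £375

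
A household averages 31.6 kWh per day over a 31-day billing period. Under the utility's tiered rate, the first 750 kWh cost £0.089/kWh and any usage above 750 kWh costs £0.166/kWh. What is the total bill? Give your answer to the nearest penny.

£104.86

Usage = 31.6 kWh/day × 31 days = 979.6 kWh
First 750 kWh × £0.089 = £66.75
Remaining 229.6 kWh × £0.166 = £38.11
Total = £104.86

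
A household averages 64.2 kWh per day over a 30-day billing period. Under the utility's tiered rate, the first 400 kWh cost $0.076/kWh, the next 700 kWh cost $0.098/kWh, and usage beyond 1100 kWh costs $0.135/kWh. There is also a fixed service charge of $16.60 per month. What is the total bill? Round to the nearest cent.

$227.11

Usage = 64.2 kWh/day × 30 days = 1926 kWh
First 400 kWh × $0.076 = $30.40
Next 700 kWh × $0.098 = $68.60
Remaining 826 kWh × $0.135 = $111.51
Energy charge = $210.51; + service $16.60 = $227.11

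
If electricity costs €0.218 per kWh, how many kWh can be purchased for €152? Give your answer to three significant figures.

697 kWh

€152 / €0.218 per kWh = 697.2 kWh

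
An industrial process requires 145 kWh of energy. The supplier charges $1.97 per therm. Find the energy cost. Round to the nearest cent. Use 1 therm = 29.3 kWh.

145 kWh × (0.03413 therm/kWh) = 4.949 therm
Cost = 4.949 therm × $1.97/therm = $9.75

$9.75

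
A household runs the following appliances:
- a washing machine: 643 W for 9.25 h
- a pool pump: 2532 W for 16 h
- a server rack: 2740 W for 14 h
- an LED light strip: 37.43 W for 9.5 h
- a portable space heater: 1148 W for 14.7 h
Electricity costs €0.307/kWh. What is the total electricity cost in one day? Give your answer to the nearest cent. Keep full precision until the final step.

€31.33

washing machine: 643 W × 9.25 h = 5,948 Wh = 5.948 kWh
pool pump: 2532 W × 16 h = 40,512 Wh = 40.51 kWh
server rack: 2740 W × 14 h = 38,360 Wh = 38.36 kWh
LED light strip: 37.43 W × 9.5 h = 356 Wh = 0.3556 kWh
portable space heater: 1148 W × 14.7 h = 16,876 Wh = 16.88 kWh
Total energy = 5.948 + 40.51 + 38.36 + 0.3556 + 16.88 = 102.1 kWh
Cost = 102.1 kWh × €0.307 = €31.33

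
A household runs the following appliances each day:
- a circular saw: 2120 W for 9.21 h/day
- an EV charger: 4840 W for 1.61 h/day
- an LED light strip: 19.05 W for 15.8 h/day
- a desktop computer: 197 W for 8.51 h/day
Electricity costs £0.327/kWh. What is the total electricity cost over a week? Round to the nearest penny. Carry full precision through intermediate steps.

£67.06

circular saw: 2120 W × 9.21 h × 7 d = 136,676 Wh = 136.7 kWh
EV charger: 4840 W × 1.61 h × 7 d = 54,547 Wh = 54.55 kWh
LED light strip: 19.05 W × 15.8 h × 7 d = 2,107 Wh = 2.107 kWh
desktop computer: 197 W × 8.51 h × 7 d = 11,735 Wh = 11.74 kWh
Total energy = 136.7 + 54.55 + 2.107 + 11.74 = 205.1 kWh
Cost = 205.1 kWh × £0.327 = £67.06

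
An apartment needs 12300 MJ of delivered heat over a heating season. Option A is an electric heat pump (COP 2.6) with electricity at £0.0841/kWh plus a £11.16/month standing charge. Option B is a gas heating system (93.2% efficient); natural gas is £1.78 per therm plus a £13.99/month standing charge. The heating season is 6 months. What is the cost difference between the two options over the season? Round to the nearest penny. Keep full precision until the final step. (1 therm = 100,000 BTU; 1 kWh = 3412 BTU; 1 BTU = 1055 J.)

£129.12

Heat load = 12300 MJ = 12,300,000,000 J / 1055 = 11,658,768 BTU
Gas: input = 11,658,768 / 0.932 = 12,509,407 BTU = 125.1 therm → 125.1 × £1.78 = £222.67; + 6 × £13.99 standing = £306.61
Heat pump: 11,658,768 BTU / 3412 = 3,417 kWh heat; / 2.6 = 1,314 kWh in → × £0.0841 = £110.53; + 6 × £11.16 standing = £177.49
Difference = |£306.61 − £177.49| = £129.12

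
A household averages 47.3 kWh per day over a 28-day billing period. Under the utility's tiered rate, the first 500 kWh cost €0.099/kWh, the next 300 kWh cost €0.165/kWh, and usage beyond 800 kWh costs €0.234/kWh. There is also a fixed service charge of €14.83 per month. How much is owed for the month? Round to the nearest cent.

€236.54

Usage = 47.3 kWh/day × 28 days = 1324.4 kWh
First 500 kWh × €0.099 = €49.50
Next 300 kWh × €0.165 = €49.50
Remaining 524.4 kWh × €0.234 = €122.71
Energy charge = €221.71; + service €14.83 = €236.54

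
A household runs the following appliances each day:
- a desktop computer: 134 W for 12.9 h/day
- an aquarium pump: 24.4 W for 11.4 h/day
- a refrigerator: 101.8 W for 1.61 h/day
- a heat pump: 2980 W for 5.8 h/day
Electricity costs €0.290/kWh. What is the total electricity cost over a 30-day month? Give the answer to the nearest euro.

desktop computer: 134 W × 12.9 h × 30 d = 51,858 Wh = 51.86 kWh
aquarium pump: 24.4 W × 11.4 h × 30 d = 8,345 Wh = 8.345 kWh
refrigerator: 101.8 W × 1.61 h × 30 d = 4,917 Wh = 4.917 kWh
heat pump: 2980 W × 5.8 h × 30 d = 518,520 Wh = 518.5 kWh
Total energy = 51.86 + 8.345 + 4.917 + 518.5 = 583.6 kWh
Cost = 583.6 kWh × €0.290 = €169.26 ≈ €169

€169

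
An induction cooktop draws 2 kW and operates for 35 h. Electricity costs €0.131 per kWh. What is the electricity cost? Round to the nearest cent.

€9.17

Energy = 2000 W × 35 h = 70,000 Wh = 70 kWh
Cost = 70 kWh × €0.131/kWh = €9.17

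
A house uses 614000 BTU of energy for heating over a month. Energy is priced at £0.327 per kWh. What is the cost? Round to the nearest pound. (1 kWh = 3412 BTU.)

614000 BTU × (0.00029308 kWh/BTU) = 180 kWh
Cost = 180 kWh × £0.327/kWh = £58.84 ≈ £59

£59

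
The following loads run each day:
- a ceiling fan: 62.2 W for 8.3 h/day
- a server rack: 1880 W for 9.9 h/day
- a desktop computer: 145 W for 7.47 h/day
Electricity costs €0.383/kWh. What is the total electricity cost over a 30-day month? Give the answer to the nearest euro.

€232

ceiling fan: 62.2 W × 8.3 h × 30 d = 15,488 Wh = 15.49 kWh
server rack: 1880 W × 9.9 h × 30 d = 558,360 Wh = 558.4 kWh
desktop computer: 145 W × 7.47 h × 30 d = 32,494 Wh = 32.49 kWh
Total energy = 15.49 + 558.4 + 32.49 = 606.3 kWh
Cost = 606.3 kWh × €0.383 = €232.23 ≈ €232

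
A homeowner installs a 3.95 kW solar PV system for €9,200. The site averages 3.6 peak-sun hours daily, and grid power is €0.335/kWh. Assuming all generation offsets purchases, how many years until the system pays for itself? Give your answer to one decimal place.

Daily generation = 3.95 kW × 3.6 h = 14.22 kWh
Annual generation = 14.22 × 365 = 5190.3 kWh
Annual savings = 5190.3 × €0.335 = €1,738.75
Payback = €9,200 / €1,738.75 = 5.29 years

5.3 years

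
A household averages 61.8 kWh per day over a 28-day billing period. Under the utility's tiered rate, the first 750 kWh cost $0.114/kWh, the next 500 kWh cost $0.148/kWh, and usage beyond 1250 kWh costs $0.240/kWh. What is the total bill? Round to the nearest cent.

Usage = 61.8 kWh/day × 28 days = 1730.4 kWh
First 750 kWh × $0.114 = $85.50
Next 500 kWh × $0.148 = $74.00
Remaining 480.4 kWh × $0.240 = $115.30
Total = $274.80

$274.80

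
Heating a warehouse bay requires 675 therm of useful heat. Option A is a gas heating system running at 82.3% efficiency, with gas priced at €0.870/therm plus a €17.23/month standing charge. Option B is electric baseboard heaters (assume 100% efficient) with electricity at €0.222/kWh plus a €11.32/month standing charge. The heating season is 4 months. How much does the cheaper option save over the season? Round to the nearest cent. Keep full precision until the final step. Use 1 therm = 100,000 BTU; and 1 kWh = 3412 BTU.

Heat load = 675 therm × 100,000 = 67,500,000 BTU
Gas: input = 67,500,000 / 0.823 = 82,017,011 BTU = 820.2 therm → 820.2 × €0.870 = €713.55; + 4 × €17.23 standing = €782.47
Electric: 67,500,000 BTU / 3412 = 19,780 kWh → × €0.222 = €4,391.85; + 4 × €11.32 standing = €4,437.13
Difference = |€782.47 − €4,437.13| = €3,654.66

€3654.66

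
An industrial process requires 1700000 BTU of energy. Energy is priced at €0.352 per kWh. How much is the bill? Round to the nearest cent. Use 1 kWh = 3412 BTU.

€175.38

1700000 BTU × (0.00029308 kWh/BTU) = 498.2 kWh
Cost = 498.2 kWh × €0.352/kWh = €175.38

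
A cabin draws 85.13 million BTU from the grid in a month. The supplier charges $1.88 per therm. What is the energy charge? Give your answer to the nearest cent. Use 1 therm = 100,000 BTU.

85.13 million BTU × (10 therm/million BTU) = 851.3 therm
Cost = 851.3 therm × $1.88/therm = $1,600.44

$1600.44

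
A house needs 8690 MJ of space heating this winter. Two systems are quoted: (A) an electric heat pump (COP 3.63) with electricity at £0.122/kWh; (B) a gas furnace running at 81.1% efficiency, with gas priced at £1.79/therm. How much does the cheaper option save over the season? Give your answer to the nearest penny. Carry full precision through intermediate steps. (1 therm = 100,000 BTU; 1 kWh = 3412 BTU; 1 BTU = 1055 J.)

£100.67

Heat load = 8690 MJ = 8,690,000,000 J / 1055 = 8,236,967 BTU
Gas: input = 8,236,967 / 0.811 = 10,156,556 BTU = 101.6 therm → 101.6 × £1.79 = £181.80
Heat pump: 8,236,967 BTU / 3412 = 2,414 kWh heat; / 3.63 = 665 kWh in → × £0.122 = £81.14
Difference = |£181.80 − £81.14| = £100.67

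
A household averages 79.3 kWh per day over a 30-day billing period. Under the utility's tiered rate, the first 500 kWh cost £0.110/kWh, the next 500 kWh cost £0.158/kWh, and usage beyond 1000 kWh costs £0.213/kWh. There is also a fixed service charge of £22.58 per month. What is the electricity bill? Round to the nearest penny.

£450.31

Usage = 79.3 kWh/day × 30 days = 2379 kWh
First 500 kWh × £0.110 = £55.00
Next 500 kWh × £0.158 = £79.00
Remaining 1379 kWh × £0.213 = £293.73
Energy charge = £427.73; + service £22.58 = £450.31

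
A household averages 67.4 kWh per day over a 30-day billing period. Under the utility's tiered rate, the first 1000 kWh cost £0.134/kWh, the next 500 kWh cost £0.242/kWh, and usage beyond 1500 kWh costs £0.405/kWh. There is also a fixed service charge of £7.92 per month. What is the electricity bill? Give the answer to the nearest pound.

Usage = 67.4 kWh/day × 30 days = 2022 kWh
First 1000 kWh × £0.134 = £134.00
Next 500 kWh × £0.242 = £121.00
Remaining 522 kWh × £0.405 = £211.41
Energy charge = £466.41; + service £7.92 = £474.33 ≈ £474

£474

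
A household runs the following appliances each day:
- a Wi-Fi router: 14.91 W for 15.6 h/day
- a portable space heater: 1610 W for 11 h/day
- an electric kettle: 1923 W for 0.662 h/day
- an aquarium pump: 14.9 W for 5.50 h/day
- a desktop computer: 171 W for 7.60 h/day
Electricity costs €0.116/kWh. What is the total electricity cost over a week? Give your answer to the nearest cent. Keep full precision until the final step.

Wi-Fi router: 14.91 W × 15.6 h × 7 d = 1,628 Wh = 1.628 kWh
portable space heater: 1610 W × 11 h × 7 d = 123,970 Wh = 124 kWh
electric kettle: 1923 W × 0.662 h × 7 d = 8,911 Wh = 8.911 kWh
aquarium pump: 14.9 W × 5.50 h × 7 d = 574 Wh = 0.5736 kWh
desktop computer: 171 W × 7.60 h × 7 d = 9,097 Wh = 9.097 kWh
Total energy = 1.628 + 124 + 8.911 + 0.5736 + 9.097 = 144.2 kWh
Cost = 144.2 kWh × €0.116 = €16.72

€16.72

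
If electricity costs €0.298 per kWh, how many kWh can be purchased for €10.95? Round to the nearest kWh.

37 kWh

€10.95 / €0.298 per kWh = 36.74 kWh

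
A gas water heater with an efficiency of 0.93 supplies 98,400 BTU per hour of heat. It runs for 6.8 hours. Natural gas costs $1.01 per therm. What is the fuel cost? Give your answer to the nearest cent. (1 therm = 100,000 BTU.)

$7.27

Heat delivered = 98,400 BTU/h × 6.8 h = 669,120 BTU
Gas input = 669,120 / 0.93 = 719,484 BTU
= 719,484 / 100,000 = 7.195 therm
Cost = 7.195 × $1.01/therm = $7.27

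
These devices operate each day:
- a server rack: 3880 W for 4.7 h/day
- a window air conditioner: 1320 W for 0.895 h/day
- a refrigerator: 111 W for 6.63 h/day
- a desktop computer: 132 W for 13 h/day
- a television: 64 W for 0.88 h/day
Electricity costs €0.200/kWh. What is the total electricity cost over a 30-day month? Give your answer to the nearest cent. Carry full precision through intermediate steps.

€131.55

server rack: 3880 W × 4.7 h × 30 d = 547,080 Wh = 547.1 kWh
window air conditioner: 1320 W × 0.895 h × 30 d = 35,442 Wh = 35.44 kWh
refrigerator: 111 W × 6.63 h × 30 d = 22,078 Wh = 22.08 kWh
desktop computer: 132 W × 13 h × 30 d = 51,480 Wh = 51.48 kWh
television: 64 W × 0.88 h × 30 d = 1,690 Wh = 1.69 kWh
Total energy = 547.1 + 35.44 + 22.08 + 51.48 + 1.69 = 657.8 kWh
Cost = 657.8 kWh × €0.200 = €131.55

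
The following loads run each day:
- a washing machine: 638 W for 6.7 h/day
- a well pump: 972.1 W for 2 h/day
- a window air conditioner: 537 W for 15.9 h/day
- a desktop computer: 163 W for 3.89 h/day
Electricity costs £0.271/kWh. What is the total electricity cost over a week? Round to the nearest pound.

£29

washing machine: 638 W × 6.7 h × 7 d = 29,922 Wh = 29.92 kWh
well pump: 972.1 W × 2 h × 7 d = 13,609 Wh = 13.61 kWh
window air conditioner: 537 W × 15.9 h × 7 d = 59,768 Wh = 59.77 kWh
desktop computer: 163 W × 3.89 h × 7 d = 4,438 Wh = 4.438 kWh
Total energy = 29.92 + 13.61 + 59.77 + 4.438 = 107.7 kWh
Cost = 107.7 kWh × £0.271 = £29.20 ≈ £29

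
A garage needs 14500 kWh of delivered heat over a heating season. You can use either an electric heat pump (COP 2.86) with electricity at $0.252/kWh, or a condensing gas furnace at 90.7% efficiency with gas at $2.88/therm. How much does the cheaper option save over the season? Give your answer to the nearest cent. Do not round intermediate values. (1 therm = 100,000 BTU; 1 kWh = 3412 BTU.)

Heat load = 14500 kWh × 3412 = 49,474,000 BTU
Gas: input = 49,474,000 / 0.907 = 54,546,858 BTU = 545.5 therm → 545.5 × $2.88 = $1,570.95
Heat pump: 49,474,000 BTU / 3412 = 14,500 kWh heat; / 2.86 = 5,070 kWh in → × $0.252 = $1,277.62
Difference = |$1,570.95 − $1,277.62| = $293.33

$293.33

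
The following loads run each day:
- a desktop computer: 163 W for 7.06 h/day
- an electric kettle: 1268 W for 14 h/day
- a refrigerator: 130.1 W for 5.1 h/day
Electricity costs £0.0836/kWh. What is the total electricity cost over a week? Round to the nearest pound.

desktop computer: 163 W × 7.06 h × 7 d = 8,055 Wh = 8.055 kWh
electric kettle: 1268 W × 14 h × 7 d = 124,264 Wh = 124.3 kWh
refrigerator: 130.1 W × 5.1 h × 7 d = 4,645 Wh = 4.645 kWh
Total energy = 8.055 + 124.3 + 4.645 = 137 kWh
Cost = 137 kWh × £0.0836 = £11.45 ≈ £11

£11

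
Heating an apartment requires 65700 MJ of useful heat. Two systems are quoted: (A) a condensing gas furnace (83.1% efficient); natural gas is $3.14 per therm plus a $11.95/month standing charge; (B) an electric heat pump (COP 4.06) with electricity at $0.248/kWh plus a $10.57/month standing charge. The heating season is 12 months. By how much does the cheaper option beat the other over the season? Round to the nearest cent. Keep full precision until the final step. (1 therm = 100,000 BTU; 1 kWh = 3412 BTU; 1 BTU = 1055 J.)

Heat load = 65700 MJ = 65,700,000,000 J / 1055 = 62,274,882 BTU
Gas: input = 62,274,882 / 0.831 = 74,939,689 BTU = 749.4 therm → 749.4 × $3.14 = $2,353.11; + 12 × $11.95 standing = $2,496.51
Heat pump: 62,274,882 BTU / 3412 = 18,250 kWh heat; / 4.06 = 4,495 kWh in → × $0.248 = $1,114.88; + 12 × $10.57 standing = $1,241.72
Difference = |$2,496.51 − $1,241.72| = $1,254.78

$1254.78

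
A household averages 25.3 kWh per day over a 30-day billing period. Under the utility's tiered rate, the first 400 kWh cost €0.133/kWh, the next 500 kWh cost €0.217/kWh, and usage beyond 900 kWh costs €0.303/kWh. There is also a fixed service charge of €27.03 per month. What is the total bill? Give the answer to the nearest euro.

Usage = 25.3 kWh/day × 30 days = 759 kWh
First 400 kWh × €0.133 = €53.20
Next 359 kWh × €0.217 = €77.90
Remaining tier: 0 kWh (not reached)
Energy charge = €131.10; + service €27.03 = €158.13 ≈ €158

€158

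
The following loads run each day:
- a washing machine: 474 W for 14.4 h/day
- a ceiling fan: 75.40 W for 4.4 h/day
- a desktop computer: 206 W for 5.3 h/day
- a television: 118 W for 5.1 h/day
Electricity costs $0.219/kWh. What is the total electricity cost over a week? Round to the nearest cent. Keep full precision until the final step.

$13.57

washing machine: 474 W × 14.4 h × 7 d = 47,779 Wh = 47.78 kWh
ceiling fan: 75.40 W × 4.4 h × 7 d = 2,322 Wh = 2.322 kWh
desktop computer: 206 W × 5.3 h × 7 d = 7,643 Wh = 7.643 kWh
television: 118 W × 5.1 h × 7 d = 4,213 Wh = 4.213 kWh
Total energy = 47.78 + 2.322 + 7.643 + 4.213 = 61.96 kWh
Cost = 61.96 kWh × $0.219 = $13.57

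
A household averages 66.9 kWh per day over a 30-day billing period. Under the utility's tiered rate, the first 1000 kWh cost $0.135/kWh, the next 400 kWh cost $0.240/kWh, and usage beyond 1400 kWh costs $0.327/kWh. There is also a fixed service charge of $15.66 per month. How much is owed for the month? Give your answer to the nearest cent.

$445.15

Usage = 66.9 kWh/day × 30 days = 2007 kWh
First 1000 kWh × $0.135 = $135.00
Next 400 kWh × $0.240 = $96.00
Remaining 607 kWh × $0.327 = $198.49
Energy charge = $429.49; + service $15.66 = $445.15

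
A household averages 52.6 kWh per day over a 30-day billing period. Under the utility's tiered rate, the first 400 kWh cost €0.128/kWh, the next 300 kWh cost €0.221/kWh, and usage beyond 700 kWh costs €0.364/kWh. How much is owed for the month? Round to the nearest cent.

Usage = 52.6 kWh/day × 30 days = 1578 kWh
First 400 kWh × €0.128 = €51.20
Next 300 kWh × €0.221 = €66.30
Remaining 878 kWh × €0.364 = €319.59
Total = €437.09

€437.09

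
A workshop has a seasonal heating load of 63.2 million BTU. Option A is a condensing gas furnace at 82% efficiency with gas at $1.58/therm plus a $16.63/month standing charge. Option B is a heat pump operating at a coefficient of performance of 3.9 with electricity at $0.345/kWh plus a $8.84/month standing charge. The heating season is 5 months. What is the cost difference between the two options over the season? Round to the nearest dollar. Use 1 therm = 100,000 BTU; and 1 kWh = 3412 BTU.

Heat load = 63.2 × 10⁶ BTU = 63,200,000 BTU
Gas: input = 63,200,000 / 0.820 = 77,073,171 BTU = 770.7 therm → 770.7 × $1.58 = $1,217.76; + 5 × $16.63 standing = $1,300.91
Heat pump: 63,200,000 BTU / 3412 = 18,520 kWh heat; / 3.9 = 4,749 kWh in → × $0.345 = $1,638.56; + 5 × $8.84 standing = $1,682.76
Difference = |$1,300.91 − $1,682.76| = $381.85 ≈ $382

$382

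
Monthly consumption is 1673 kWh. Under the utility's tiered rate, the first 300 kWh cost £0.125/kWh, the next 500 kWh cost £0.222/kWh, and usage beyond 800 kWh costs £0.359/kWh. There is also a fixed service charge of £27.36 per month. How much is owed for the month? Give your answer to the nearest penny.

£489.27

First 300 kWh × £0.125 = £37.50
Next 500 kWh × £0.222 = £111.00
Remaining 873 kWh × £0.359 = £313.41
Energy charge = £461.91; + service £27.36 = £489.27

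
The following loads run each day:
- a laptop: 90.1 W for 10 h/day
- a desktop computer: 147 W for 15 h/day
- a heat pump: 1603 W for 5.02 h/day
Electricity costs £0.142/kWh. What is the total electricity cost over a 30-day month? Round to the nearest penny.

£47.51

laptop: 90.1 W × 10 h × 30 d = 27,030 Wh = 27.03 kWh
desktop computer: 147 W × 15 h × 30 d = 66,150 Wh = 66.15 kWh
heat pump: 1603 W × 5.02 h × 30 d = 241,412 Wh = 241.4 kWh
Total energy = 27.03 + 66.15 + 241.4 = 334.6 kWh
Cost = 334.6 kWh × £0.142 = £47.51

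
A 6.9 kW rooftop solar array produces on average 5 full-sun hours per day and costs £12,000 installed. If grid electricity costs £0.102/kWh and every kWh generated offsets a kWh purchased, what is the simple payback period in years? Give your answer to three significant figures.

Daily generation = 6.9 kW × 5 h = 34.5 kWh
Annual generation = 34.5 × 365 = 12592 kWh
Annual savings = 12592 × £0.102 = £1,284.43
Payback = £12,000 / £1,284.43 = 9.34 years

9.34 years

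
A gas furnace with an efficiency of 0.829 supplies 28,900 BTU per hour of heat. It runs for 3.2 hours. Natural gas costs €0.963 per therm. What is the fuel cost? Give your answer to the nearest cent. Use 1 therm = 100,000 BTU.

€1.07

Heat delivered = 28,900 BTU/h × 3.2 h = 92,480 BTU
Gas input = 92,480 / 0.829 = 111,556 BTU
= 111,556 / 100,000 = 1.116 therm
Cost = 1.116 × €0.963/therm = €1.07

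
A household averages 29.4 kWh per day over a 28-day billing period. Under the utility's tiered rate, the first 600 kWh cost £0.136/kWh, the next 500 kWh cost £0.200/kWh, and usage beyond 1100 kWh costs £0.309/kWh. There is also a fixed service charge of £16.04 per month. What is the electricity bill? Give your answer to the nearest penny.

Usage = 29.4 kWh/day × 28 days = 823.2 kWh
First 600 kWh × £0.136 = £81.60
Next 223.2 kWh × £0.200 = £44.64
Remaining tier: 0 kWh (not reached)
Energy charge = £126.24; + service £16.04 = £142.28

£142.28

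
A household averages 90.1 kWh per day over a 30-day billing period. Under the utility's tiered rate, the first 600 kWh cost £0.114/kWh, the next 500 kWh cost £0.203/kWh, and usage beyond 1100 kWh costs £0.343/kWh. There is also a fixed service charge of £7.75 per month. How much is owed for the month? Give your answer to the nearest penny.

£727.48

Usage = 90.1 kWh/day × 30 days = 2703 kWh
First 600 kWh × £0.114 = £68.40
Next 500 kWh × £0.203 = £101.50
Remaining 1603 kWh × £0.343 = £549.83
Energy charge = £719.73; + service £7.75 = £727.48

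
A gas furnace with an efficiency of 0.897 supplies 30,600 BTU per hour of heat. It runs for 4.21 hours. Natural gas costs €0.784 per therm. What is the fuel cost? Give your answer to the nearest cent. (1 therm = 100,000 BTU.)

Heat delivered = 30,600 BTU/h × 4.21 h = 128,826 BTU
Gas input = 128,826 / 0.897 = 143,619 BTU
= 143,619 / 100,000 = 1.436 therm
Cost = 1.436 × €0.784/therm = €1.13

€1.13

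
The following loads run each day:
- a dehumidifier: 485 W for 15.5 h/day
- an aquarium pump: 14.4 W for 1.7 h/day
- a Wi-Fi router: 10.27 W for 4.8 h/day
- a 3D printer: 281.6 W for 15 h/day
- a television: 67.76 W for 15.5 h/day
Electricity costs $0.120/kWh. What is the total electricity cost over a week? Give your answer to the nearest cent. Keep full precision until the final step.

$10.81

dehumidifier: 485 W × 15.5 h × 7 d = 52,622 Wh = 52.62 kWh
aquarium pump: 14.4 W × 1.7 h × 7 d = 171 Wh = 0.1714 kWh
Wi-Fi router: 10.27 W × 4.8 h × 7 d = 345 Wh = 0.3451 kWh
3D printer: 281.6 W × 15 h × 7 d = 29,568 Wh = 29.57 kWh
television: 67.76 W × 15.5 h × 7 d = 7,352 Wh = 7.352 kWh
Total energy = 52.62 + 0.1714 + 0.3451 + 29.57 + 7.352 = 90.06 kWh
Cost = 90.06 kWh × $0.120 = $10.81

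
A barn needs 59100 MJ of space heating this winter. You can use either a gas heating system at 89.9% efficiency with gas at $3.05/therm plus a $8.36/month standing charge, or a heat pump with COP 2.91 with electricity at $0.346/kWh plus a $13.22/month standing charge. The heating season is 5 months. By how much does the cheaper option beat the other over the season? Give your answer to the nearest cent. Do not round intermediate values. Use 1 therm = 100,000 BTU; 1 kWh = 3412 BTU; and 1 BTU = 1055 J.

$75.90

Heat load = 59100 MJ = 59,100,000,000 J / 1055 = 56,018,957 BTU
Gas: input = 56,018,957 / 0.899 = 62,312,522 BTU = 623.1 therm → 623.1 × $3.05 = $1,900.53; + 5 × $8.36 standing = $1,942.33
Heat pump: 56,018,957 BTU / 3412 = 16,420 kWh heat; / 2.91 = 5,642 kWh in → × $0.346 = $1,952.13; + 5 × $13.22 standing = $2,018.23
Difference = |$1,942.33 − $2,018.23| = $75.90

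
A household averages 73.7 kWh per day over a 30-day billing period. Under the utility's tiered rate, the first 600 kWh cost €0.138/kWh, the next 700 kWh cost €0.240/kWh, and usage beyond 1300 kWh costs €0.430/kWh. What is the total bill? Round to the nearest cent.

Usage = 73.7 kWh/day × 30 days = 2211 kWh
First 600 kWh × €0.138 = €82.80
Next 700 kWh × €0.240 = €168.00
Remaining 911 kWh × €0.430 = €391.73
Total = €642.53

€642.53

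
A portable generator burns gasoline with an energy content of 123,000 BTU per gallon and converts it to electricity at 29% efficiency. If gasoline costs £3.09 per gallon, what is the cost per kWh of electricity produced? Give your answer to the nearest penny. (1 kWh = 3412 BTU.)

£0.30

Electrical output per gallon = 123,000 BTU × 0.29 / 3412 BTU/kWh = 10.45 kWh
Cost per kWh = £3.09 / 10.45 kWh = £0.296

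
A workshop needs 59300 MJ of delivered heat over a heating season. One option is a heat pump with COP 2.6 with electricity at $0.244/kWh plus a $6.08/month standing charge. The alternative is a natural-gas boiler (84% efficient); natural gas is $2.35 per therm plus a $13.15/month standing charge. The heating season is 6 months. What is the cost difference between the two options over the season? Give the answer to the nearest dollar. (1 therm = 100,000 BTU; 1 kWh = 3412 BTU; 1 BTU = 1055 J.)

Heat load = 59300 MJ = 59,300,000,000 J / 1055 = 56,208,531 BTU
Gas: input = 56,208,531 / 0.84 = 66,914,918 BTU = 669.1 therm → 669.1 × $2.35 = $1,572.50; + 6 × $13.15 standing = $1,651.40
Heat pump: 56,208,531 BTU / 3412 = 16,470 kWh heat; / 2.6 = 6,336 kWh in → × $0.244 = $1,546.00; + 6 × $6.08 standing = $1,582.48
Difference = |$1,651.40 − $1,582.48| = $68.92 ≈ $69

$69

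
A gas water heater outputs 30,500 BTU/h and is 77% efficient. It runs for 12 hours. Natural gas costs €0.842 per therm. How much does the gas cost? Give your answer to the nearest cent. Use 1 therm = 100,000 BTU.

Heat delivered = 30,500 BTU/h × 12 h = 366,000 BTU
Gas input = 366,000 / 0.77 = 475,325 BTU
= 475,325 / 100,000 = 4.753 therm
Cost = 4.753 × €0.842/therm = €4.00

€4.00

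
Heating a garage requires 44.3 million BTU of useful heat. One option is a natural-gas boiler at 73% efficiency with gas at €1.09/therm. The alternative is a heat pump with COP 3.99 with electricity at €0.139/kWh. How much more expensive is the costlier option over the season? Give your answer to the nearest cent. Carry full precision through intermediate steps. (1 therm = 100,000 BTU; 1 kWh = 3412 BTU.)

Heat load = 44.3 × 10⁶ BTU = 44,300,000 BTU
Gas: input = 44,300,000 / 0.73 = 60,684,932 BTU = 606.8 therm → 606.8 × €1.09 = €661.47
Heat pump: 44,300,000 BTU / 3412 = 12,980 kWh heat; / 3.99 = 3,254 kWh in → × €0.139 = €452.31
Difference = |€661.47 − €452.31| = €209.16

€209.16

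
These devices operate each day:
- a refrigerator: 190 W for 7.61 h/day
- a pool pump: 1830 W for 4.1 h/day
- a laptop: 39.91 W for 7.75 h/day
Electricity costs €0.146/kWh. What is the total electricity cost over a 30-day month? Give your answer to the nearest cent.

refrigerator: 190 W × 7.61 h × 30 d = 43,377 Wh = 43.38 kWh
pool pump: 1830 W × 4.1 h × 30 d = 225,090 Wh = 225.1 kWh
laptop: 39.91 W × 7.75 h × 30 d = 9,279 Wh = 9.279 kWh
Total energy = 43.38 + 225.1 + 9.279 = 277.7 kWh
Cost = 277.7 kWh × €0.146 = €40.55

€40.55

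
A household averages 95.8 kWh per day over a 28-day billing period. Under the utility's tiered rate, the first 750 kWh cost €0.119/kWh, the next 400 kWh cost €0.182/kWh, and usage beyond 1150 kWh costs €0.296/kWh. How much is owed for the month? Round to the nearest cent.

Usage = 95.8 kWh/day × 28 days = 2682.4 kWh
First 750 kWh × €0.119 = €89.25
Next 400 kWh × €0.182 = €72.80
Remaining 1532.4 kWh × €0.296 = €453.59
Total = €615.64

€615.64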